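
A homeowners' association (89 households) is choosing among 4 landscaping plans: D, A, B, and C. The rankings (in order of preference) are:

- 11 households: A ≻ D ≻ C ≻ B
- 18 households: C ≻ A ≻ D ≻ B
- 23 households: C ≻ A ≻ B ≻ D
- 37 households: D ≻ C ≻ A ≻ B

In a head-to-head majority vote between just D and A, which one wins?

A

Voters preferring D to A: 37; preferring A to D: 52.
A wins the head-to-head.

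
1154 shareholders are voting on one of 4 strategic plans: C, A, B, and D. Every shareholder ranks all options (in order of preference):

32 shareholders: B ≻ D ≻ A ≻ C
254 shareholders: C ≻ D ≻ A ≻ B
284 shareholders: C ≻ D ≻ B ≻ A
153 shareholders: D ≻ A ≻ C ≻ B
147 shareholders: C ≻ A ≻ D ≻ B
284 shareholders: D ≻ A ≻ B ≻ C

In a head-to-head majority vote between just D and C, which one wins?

Voters preferring D to C: 469; preferring C to D: 685.
C wins the head-to-head.

C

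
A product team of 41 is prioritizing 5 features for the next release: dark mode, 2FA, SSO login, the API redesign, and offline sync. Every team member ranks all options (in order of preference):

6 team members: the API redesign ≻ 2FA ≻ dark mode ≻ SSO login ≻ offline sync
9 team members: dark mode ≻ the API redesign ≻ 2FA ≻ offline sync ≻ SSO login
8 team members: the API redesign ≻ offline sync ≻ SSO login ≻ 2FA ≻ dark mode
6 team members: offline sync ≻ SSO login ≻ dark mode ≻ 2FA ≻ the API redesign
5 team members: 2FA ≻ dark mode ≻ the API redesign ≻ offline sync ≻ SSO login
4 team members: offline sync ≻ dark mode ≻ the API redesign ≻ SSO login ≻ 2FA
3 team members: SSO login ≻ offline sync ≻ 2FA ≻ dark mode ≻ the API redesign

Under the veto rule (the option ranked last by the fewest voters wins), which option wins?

2FA

Last-place votes: dark mode 8, 2FA 4, SSO login 14, the API redesign 9, offline sync 6.
2FA is ranked last by the fewest voters, so 2FA wins.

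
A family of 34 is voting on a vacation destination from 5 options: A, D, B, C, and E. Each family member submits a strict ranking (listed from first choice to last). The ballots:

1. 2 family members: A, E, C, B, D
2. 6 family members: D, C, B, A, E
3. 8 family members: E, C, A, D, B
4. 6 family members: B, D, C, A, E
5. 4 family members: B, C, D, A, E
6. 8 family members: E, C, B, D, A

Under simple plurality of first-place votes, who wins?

First-place votes: A 2, D 6, B 10, C 0, E 16.
E has the most first-place votes.

E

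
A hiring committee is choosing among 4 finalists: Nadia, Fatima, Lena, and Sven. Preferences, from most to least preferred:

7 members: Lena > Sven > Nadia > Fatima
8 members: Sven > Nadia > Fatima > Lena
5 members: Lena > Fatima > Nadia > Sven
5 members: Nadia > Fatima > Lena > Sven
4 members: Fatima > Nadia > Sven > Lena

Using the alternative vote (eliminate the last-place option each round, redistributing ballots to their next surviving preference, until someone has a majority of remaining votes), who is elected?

Round 1: Nadia 5, Fatima 4, Lena 12, Sven 8. Eliminate Fatima.
Round 2: Nadia 9, Lena 12, Sven 8. Eliminate Sven.
Round 3: Nadia 17, Lena 12. Nadia has a majority.

Nadia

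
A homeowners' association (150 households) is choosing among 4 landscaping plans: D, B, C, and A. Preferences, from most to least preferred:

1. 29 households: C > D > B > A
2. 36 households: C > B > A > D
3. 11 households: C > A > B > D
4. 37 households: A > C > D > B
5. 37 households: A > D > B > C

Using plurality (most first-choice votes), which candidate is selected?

C

First-place votes: D 0, B 0, C 76, A 74.
C has the most first-place votes.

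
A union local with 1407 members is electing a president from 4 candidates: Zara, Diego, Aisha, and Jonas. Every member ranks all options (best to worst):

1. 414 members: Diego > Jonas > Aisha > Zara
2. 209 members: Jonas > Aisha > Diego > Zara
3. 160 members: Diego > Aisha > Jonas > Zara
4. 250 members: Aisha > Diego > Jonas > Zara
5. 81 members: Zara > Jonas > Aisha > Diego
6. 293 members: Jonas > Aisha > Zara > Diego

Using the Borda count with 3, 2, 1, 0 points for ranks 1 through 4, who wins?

Jonas

Zara: 414·0 + 209·0 + 160·0 + 250·0 + 81·3 + 293·1 = 536
Diego: 414·3 + 209·1 + 160·3 + 250·2 + 81·0 + 293·0 = 2431
Aisha: 414·1 + 209·2 + 160·2 + 250·3 + 81·1 + 293·2 = 2569
Jonas: 414·2 + 209·3 + 160·1 + 250·1 + 81·2 + 293·3 = 2906
Jonas has the highest Borda score (2906).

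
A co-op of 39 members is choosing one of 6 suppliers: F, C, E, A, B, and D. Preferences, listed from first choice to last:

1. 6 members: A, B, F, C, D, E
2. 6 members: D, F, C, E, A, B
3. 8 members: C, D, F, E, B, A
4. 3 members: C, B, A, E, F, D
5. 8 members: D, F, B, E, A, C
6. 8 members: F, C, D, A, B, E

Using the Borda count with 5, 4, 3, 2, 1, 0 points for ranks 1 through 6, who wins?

F: 6·3 + 6·4 + 8·3 + 3·1 + 8·4 + 8·5 = 141
C: 6·2 + 6·3 + 8·5 + 3·5 + 8·0 + 8·4 = 117
E: 6·0 + 6·2 + 8·2 + 3·2 + 8·2 + 8·0 = 50
A: 6·5 + 6·1 + 8·0 + 3·3 + 8·1 + 8·2 = 69
B: 6·4 + 6·0 + 8·1 + 3·4 + 8·3 + 8·1 = 76
D: 6·1 + 6·5 + 8·4 + 3·0 + 8·5 + 8·3 = 132
F has the highest Borda score (141).

F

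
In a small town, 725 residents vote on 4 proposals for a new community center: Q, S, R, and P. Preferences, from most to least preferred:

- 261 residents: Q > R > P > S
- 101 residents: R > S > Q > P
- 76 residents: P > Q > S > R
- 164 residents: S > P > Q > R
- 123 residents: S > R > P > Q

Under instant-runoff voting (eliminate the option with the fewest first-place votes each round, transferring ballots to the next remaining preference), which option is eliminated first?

Round 1: Q 261, S 287, R 101, P 76. Eliminate P.

P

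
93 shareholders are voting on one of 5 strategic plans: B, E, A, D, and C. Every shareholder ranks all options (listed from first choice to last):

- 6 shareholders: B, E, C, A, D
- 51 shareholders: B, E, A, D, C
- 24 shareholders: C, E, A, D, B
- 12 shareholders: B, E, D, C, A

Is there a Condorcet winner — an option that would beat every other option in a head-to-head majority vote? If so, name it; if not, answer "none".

B

B vs E: 69–24 for B.
B vs A: 69–24 for B.
B vs D: 69–24 for B.
B vs C: 69–24 for B.
B beats every other option head-to-head.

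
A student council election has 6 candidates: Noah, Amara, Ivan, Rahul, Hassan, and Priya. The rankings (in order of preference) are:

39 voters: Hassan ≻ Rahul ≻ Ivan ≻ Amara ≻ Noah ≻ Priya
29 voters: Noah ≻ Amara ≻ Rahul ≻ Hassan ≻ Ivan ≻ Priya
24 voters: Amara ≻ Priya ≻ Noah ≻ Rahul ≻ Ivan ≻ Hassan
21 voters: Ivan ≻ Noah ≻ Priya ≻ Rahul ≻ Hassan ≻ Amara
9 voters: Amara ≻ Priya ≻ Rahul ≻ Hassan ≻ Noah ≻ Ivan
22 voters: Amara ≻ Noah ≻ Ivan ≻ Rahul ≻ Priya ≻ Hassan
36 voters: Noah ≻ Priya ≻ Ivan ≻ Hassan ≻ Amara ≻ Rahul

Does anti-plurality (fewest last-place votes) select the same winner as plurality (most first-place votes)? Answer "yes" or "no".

Anti-plurality — last-place votes: Noah 0, Amara 21, Ivan 9, Rahul 36, Hassan 46, Priya 68. Winner: Noah.
Plurality — first-place votes: Noah 65, Amara 55, Ivan 21, Rahul 0, Hassan 39, Priya 0. Winner: Noah.
The two methods agree.

yes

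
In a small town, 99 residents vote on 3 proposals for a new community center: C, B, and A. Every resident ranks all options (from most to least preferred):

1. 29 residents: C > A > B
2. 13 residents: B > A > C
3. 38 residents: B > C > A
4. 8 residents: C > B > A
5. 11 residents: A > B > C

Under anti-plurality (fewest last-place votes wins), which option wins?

Last-place votes: C 24, B 29, A 46.
C is ranked last by the fewest voters, so C wins.

C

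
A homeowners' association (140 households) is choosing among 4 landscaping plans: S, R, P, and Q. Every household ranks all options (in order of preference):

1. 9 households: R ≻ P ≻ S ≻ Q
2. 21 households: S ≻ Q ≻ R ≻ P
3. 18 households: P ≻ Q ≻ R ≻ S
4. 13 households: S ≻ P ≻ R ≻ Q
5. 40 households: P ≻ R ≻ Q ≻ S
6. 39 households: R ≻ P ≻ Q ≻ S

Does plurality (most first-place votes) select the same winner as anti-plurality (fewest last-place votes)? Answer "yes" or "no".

Plurality — first-place votes: S 34, R 48, P 58, Q 0. Winner: P.
Anti-plurality — last-place votes: S 97, R 0, P 21, Q 22. Winner: R.
The two methods disagree.

no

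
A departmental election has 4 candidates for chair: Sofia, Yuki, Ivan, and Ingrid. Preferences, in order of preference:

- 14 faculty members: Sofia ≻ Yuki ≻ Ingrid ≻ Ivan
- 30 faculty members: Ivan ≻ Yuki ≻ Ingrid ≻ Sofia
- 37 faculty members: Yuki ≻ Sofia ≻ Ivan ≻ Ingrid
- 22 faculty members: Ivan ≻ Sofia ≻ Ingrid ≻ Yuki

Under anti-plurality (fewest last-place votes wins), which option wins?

Ivan

Last-place votes: Sofia 30, Yuki 22, Ivan 14, Ingrid 37.
Ivan is ranked last by the fewest voters, so Ivan wins.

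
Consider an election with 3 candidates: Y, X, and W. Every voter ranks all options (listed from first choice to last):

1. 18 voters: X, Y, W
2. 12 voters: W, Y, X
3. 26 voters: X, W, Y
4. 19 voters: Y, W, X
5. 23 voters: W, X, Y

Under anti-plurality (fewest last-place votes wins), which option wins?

W

Last-place votes: Y 49, X 31, W 18.
W is ranked last by the fewest voters, so W wins.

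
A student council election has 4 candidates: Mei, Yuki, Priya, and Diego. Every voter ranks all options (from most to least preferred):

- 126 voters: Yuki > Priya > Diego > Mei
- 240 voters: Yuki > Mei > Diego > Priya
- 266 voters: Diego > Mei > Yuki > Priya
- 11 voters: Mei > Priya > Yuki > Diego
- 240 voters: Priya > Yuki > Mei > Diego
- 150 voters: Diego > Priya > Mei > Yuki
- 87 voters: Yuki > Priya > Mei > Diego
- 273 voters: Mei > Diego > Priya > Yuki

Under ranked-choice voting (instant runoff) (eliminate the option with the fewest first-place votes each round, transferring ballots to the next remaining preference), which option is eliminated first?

Priya

Round 1: Mei 284, Yuki 453, Priya 240, Diego 416. Eliminate Priya.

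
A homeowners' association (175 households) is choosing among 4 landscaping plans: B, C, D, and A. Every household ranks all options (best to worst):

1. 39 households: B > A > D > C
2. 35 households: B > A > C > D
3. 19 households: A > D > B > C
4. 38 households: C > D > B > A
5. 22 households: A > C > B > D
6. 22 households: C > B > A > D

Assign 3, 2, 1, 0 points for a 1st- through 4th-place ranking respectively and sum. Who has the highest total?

B: 39·3 + 35·3 + 19·1 + 38·1 + 22·1 + 22·2 = 345
C: 39·0 + 35·1 + 19·0 + 38·3 + 22·2 + 22·3 = 259
D: 39·1 + 35·0 + 19·2 + 38·2 + 22·0 + 22·0 = 153
A: 39·2 + 35·2 + 19·3 + 38·0 + 22·3 + 22·1 = 293
B has the highest Borda score (345).

B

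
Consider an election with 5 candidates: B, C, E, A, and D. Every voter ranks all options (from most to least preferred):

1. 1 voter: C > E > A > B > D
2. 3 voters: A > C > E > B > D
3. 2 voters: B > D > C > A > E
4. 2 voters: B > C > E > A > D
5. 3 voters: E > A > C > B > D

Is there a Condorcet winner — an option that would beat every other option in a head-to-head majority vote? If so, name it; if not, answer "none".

Checking pairwise contests:
C beats B 7–4.
A beats C 6–5.
C beats E 8–3.
E beats A 6–5.
B beats D 11–0.
Every option loses at least one head-to-head, so there is no Condorcet winner.

none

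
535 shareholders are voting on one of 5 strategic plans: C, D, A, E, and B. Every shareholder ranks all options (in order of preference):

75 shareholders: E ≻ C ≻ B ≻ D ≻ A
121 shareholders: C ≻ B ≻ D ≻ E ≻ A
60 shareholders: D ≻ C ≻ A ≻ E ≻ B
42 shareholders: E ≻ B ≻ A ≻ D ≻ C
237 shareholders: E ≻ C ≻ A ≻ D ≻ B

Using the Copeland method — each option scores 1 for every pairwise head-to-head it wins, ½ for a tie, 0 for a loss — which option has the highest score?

E

C: beats D, A, and B; loses to E → score 3.
D: beats B; loses to C, A, and E → score 1.
A: beats D and B; loses to C and E → score 2.
E: beats C, D, A, and B → score 4.
B: loses to C, D, A, and E → score 0.
E has the best pairwise record.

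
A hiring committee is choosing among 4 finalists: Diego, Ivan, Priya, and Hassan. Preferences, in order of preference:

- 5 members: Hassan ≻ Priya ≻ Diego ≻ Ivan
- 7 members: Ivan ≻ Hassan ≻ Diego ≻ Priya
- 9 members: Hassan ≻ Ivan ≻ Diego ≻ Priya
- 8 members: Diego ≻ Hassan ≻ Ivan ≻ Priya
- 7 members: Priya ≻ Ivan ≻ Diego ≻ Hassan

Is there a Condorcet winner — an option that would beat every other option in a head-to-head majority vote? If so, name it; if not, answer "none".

Hassan

Hassan vs Diego: 21–15 for Hassan.
Hassan vs Ivan: 22–14 for Hassan.
Hassan vs Priya: 29–7 for Hassan.
Hassan beats every other option head-to-head.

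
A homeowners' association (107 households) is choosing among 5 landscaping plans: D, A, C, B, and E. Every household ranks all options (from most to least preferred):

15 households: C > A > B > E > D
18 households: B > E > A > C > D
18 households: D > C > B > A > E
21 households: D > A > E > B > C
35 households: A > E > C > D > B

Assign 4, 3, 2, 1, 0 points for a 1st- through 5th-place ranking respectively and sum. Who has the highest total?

A

D: 15·0 + 18·0 + 18·4 + 21·4 + 35·1 = 191
A: 15·3 + 18·2 + 18·1 + 21·3 + 35·4 = 302
C: 15·4 + 18·1 + 18·3 + 21·0 + 35·2 = 202
B: 15·2 + 18·4 + 18·2 + 21·1 + 35·0 = 159
E: 15·1 + 18·3 + 18·0 + 21·2 + 35·3 = 216
A has the highest Borda score (302).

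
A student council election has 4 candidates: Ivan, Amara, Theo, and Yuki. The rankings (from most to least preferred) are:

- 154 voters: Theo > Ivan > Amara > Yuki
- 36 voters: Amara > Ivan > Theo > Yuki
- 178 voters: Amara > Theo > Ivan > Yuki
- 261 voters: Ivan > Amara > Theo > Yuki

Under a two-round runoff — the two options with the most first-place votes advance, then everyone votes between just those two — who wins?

Ivan

Round 1 first-place votes: Ivan 261, Amara 214, Theo 154, Yuki 0.
Ivan and Amara advance.
Runoff: Ivan is preferred to Amara by 415 voters; Amara by 214.
Ivan wins the runoff.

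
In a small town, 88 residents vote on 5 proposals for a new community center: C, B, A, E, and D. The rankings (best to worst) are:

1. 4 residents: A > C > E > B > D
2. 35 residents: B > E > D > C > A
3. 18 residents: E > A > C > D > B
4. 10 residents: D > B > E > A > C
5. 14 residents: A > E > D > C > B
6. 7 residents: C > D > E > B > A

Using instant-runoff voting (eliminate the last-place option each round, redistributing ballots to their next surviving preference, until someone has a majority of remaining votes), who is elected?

Round 1: C 7, B 35, A 18, E 18, D 10. Eliminate C.
Round 2: B 35, A 18, E 18, D 17. Eliminate D.
Round 3: B 45, A 18, E 25. B has a majority.

B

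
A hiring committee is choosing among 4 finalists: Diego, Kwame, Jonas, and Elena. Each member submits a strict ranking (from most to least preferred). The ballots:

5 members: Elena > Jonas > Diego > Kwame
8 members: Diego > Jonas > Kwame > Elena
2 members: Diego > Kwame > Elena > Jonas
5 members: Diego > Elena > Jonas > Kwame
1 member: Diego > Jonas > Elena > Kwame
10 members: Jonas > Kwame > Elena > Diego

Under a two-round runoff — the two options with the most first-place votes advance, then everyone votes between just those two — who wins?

Round 1 first-place votes: Diego 16, Kwame 0, Jonas 10, Elena 5.
Diego and Jonas advance.
Runoff: Diego is preferred to Jonas by 16 voters; Jonas by 15.
Diego wins the runoff.

Diego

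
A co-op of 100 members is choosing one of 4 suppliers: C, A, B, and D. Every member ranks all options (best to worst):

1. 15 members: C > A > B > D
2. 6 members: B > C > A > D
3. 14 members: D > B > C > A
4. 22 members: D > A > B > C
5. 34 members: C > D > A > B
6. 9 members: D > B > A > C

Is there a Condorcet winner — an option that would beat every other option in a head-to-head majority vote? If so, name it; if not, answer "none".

none

Checking pairwise contests:
B beats C 51–49.
C beats A 69–31.
A beats B 71–29.
C beats D 55–45.
Every option loses at least one head-to-head, so there is no Condorcet winner.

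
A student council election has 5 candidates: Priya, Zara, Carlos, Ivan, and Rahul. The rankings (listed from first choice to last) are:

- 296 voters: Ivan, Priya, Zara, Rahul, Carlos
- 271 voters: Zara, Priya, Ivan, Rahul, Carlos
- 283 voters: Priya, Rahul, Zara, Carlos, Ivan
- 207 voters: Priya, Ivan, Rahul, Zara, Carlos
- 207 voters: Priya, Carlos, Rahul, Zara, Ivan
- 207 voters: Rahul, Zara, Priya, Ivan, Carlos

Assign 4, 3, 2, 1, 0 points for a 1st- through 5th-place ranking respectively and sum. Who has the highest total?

Priya: 296·3 + 271·3 + 283·4 + 207·4 + 207·4 + 207·2 = 4903
Zara: 296·2 + 271·4 + 283·2 + 207·1 + 207·1 + 207·3 = 3277
Carlos: 296·0 + 271·0 + 283·1 + 207·0 + 207·3 + 207·0 = 904
Ivan: 296·4 + 271·2 + 283·0 + 207·3 + 207·0 + 207·1 = 2554
Rahul: 296·1 + 271·1 + 283·3 + 207·2 + 207·2 + 207·4 = 3072
Priya has the highest Borda score (4903).

Priya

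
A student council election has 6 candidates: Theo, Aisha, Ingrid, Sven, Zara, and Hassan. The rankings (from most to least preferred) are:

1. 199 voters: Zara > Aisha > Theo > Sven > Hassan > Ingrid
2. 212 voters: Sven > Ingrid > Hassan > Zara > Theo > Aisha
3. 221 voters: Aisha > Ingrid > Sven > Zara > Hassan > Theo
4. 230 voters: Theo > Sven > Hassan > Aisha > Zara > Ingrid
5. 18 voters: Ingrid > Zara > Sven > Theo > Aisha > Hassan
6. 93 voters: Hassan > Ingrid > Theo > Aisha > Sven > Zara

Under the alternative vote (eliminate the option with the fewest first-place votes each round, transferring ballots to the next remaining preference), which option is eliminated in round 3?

Sven

Round 1: Theo 230, Aisha 221, Ingrid 18, Sven 212, Zara 199, Hassan 93. Eliminate Ingrid.
Round 2: Theo 230, Aisha 221, Sven 212, Zara 217, Hassan 93. Eliminate Hassan.
Round 3: Theo 323, Aisha 221, Sven 212, Zara 217. Eliminate Sven.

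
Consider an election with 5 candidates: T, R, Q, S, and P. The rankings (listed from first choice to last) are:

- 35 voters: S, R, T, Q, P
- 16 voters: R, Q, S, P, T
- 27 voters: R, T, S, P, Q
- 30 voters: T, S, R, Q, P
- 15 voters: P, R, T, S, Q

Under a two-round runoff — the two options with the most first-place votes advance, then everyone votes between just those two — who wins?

S

Round 1 first-place votes: T 30, R 43, Q 0, S 35, P 15.
R and S advance.
Runoff: R is preferred to S by 58 voters; S by 65.
S wins the runoff.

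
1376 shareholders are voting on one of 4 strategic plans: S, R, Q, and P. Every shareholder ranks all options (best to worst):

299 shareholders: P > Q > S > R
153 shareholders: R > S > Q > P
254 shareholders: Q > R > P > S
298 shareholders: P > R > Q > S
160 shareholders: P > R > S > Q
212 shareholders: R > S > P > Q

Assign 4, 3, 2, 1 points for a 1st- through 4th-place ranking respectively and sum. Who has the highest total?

S: 299·2 + 153·3 + 254·1 + 298·1 + 160·2 + 212·3 = 2565
R: 299·1 + 153·4 + 254·3 + 298·3 + 160·3 + 212·4 = 3895
Q: 299·3 + 153·2 + 254·4 + 298·2 + 160·1 + 212·1 = 3187
P: 299·4 + 153·1 + 254·2 + 298·4 + 160·4 + 212·2 = 4113
P has the highest Borda score (4113).

P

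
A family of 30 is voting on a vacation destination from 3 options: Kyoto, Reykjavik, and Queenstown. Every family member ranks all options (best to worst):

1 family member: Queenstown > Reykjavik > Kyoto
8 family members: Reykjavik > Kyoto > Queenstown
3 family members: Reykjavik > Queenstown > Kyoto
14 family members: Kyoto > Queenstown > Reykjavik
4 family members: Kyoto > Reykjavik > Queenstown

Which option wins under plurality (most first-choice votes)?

Kyoto

First-place votes: Kyoto 18, Reykjavik 11, Queenstown 1.
Kyoto has the most first-place votes.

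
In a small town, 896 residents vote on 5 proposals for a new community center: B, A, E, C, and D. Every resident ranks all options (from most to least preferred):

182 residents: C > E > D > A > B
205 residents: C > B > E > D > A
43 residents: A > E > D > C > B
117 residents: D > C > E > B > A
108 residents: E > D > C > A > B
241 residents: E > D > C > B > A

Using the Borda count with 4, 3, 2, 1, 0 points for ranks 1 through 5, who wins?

B: 182·0 + 205·3 + 43·0 + 117·1 + 108·0 + 241·1 = 973
A: 182·1 + 205·0 + 43·4 + 117·0 + 108·1 + 241·0 = 462
E: 182·3 + 205·2 + 43·3 + 117·2 + 108·4 + 241·4 = 2715
C: 182·4 + 205·4 + 43·1 + 117·3 + 108·2 + 241·2 = 2640
D: 182·2 + 205·1 + 43·2 + 117·4 + 108·3 + 241·3 = 2170
E has the highest Borda score (2715).

E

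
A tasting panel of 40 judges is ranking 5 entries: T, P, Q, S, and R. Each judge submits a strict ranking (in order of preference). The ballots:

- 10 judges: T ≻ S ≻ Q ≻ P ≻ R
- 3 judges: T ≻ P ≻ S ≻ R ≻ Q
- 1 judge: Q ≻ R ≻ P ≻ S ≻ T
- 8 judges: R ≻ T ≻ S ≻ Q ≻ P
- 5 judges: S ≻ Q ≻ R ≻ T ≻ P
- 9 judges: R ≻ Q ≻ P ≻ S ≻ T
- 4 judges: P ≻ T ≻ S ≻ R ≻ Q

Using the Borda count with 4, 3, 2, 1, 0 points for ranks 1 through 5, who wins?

T

T: 10·4 + 3·4 + 1·0 + 8·3 + 5·1 + 9·0 + 4·3 = 93
P: 10·1 + 3·3 + 1·2 + 8·0 + 5·0 + 9·2 + 4·4 = 55
Q: 10·2 + 3·0 + 1·4 + 8·1 + 5·3 + 9·3 + 4·0 = 74
S: 10·3 + 3·2 + 1·1 + 8·2 + 5·4 + 9·1 + 4·2 = 90
R: 10·0 + 3·1 + 1·3 + 8·4 + 5·2 + 9·4 + 4·1 = 88
T has the highest Borda score (93).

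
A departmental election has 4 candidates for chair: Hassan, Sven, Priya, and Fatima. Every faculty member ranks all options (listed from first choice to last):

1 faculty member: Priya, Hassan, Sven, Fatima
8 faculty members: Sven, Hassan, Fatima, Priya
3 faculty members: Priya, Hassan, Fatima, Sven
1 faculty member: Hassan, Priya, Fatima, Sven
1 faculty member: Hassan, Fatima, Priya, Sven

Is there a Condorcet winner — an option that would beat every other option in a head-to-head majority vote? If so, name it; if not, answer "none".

Sven

Sven vs Hassan: 8–6 for Sven.
Sven vs Priya: 8–6 for Sven.
Sven vs Fatima: 9–5 for Sven.
Sven beats every other option head-to-head.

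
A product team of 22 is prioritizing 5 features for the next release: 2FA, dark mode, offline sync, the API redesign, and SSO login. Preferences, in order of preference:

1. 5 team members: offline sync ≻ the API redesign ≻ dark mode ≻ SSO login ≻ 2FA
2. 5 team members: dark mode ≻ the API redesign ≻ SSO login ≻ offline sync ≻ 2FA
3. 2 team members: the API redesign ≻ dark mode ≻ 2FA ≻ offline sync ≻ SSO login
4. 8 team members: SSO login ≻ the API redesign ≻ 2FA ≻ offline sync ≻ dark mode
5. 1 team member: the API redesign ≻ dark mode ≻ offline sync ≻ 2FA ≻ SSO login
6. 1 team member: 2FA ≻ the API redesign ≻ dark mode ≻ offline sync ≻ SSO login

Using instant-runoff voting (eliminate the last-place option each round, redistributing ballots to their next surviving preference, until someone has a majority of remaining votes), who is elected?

Round 1: 2FA 1, dark mode 5, offline sync 5, the API redesign 3, SSO login 8. Eliminate 2FA.
Round 2: dark mode 5, offline sync 5, the API redesign 4, SSO login 8. Eliminate the API redesign.
Round 3: dark mode 9, offline sync 5, SSO login 8. Eliminate offline sync.
Round 4: dark mode 14, SSO login 8. Dark mode has a majority.

dark mode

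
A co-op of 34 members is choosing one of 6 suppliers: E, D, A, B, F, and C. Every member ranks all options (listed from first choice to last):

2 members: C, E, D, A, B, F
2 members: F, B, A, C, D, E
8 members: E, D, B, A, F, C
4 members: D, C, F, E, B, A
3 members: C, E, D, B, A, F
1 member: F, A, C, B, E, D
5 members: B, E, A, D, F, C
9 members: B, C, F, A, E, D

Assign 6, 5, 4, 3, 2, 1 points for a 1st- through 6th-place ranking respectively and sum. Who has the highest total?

B

E: 2·5 + 2·1 + 8·6 + 4·3 + 3·5 + 1·2 + 5·5 + 9·2 = 132
D: 2·4 + 2·2 + 8·5 + 4·6 + 3·4 + 1·1 + 5·3 + 9·1 = 113
A: 2·3 + 2·4 + 8·3 + 4·1 + 3·2 + 1·5 + 5·4 + 9·3 = 100
B: 2·2 + 2·5 + 8·4 + 4·2 + 3·3 + 1·3 + 5·6 + 9·6 = 150
F: 2·1 + 2·6 + 8·2 + 4·4 + 3·1 + 1·6 + 5·2 + 9·4 = 101
C: 2·6 + 2·3 + 8·1 + 4·5 + 3·6 + 1·4 + 5·1 + 9·5 = 118
B has the highest Borda score (150).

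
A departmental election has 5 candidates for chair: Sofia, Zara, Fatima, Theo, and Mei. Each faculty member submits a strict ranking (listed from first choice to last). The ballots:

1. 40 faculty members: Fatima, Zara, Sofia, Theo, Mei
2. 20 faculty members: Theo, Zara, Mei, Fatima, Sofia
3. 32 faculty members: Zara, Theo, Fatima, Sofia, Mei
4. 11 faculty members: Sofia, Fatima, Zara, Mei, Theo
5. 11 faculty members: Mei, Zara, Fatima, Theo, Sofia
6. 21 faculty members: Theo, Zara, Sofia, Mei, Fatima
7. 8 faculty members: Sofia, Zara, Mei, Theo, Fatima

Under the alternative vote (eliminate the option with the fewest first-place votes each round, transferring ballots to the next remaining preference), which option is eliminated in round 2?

Sofia

Round 1: Sofia 19, Zara 32, Fatima 40, Theo 41, Mei 11. Eliminate Mei.
Round 2: Sofia 19, Zara 43, Fatima 40, Theo 41. Eliminate Sofia.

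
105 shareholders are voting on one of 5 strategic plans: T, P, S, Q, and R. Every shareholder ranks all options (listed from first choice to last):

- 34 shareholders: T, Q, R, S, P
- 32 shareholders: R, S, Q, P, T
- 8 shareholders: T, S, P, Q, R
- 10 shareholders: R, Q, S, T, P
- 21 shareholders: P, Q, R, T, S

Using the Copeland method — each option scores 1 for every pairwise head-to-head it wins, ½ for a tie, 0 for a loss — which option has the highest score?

T: beats S; loses to P, Q, and R → score 1.
P: beats T; loses to S, Q, and R → score 1.
S: beats P; loses to T, Q, and R → score 1.
Q: beats T, P, S, and R → score 4.
R: beats T, P, and S; loses to Q → score 3.
Q has the best pairwise record.

Q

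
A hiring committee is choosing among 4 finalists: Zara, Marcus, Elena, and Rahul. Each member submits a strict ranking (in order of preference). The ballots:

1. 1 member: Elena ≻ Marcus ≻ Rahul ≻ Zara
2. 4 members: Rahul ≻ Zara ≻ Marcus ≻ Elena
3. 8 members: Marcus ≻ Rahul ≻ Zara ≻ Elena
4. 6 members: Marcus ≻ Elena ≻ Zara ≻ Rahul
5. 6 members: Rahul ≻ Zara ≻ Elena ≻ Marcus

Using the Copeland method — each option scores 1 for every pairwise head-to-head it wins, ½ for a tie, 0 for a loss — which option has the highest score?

Zara: beats Elena; loses to Marcus and Rahul → score 1.
Marcus: beats Zara, Elena, and Rahul → score 3.
Elena: loses to Zara, Marcus, and Rahul → score 0.
Rahul: beats Zara and Elena; loses to Marcus → score 2.
Marcus has the best pairwise record.

Marcus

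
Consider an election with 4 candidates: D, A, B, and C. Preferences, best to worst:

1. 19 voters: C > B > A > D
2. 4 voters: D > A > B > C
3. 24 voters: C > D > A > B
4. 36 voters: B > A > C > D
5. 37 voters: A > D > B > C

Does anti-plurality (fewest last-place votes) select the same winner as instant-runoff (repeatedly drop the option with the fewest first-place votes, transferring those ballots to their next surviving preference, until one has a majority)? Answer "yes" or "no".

yes

Anti-plurality — last-place votes: D 55, A 0, B 24, C 41. Winner: A.
Instant-runoff — R1 D 4, A 37, B 36, C 43 (D out); R2 A 41, B 36, C 43 (B out); R3 A 77, C 43 (A winner). Winner: A.
The two methods agree.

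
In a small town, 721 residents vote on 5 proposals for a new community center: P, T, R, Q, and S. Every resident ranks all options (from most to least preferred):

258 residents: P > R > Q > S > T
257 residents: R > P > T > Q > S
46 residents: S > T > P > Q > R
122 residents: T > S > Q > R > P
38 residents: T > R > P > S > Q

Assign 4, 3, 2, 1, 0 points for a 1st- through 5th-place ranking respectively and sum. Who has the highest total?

R

P: 258·4 + 257·3 + 46·2 + 122·0 + 38·2 = 1971
T: 258·0 + 257·2 + 46·3 + 122·4 + 38·4 = 1292
R: 258·3 + 257·4 + 46·0 + 122·1 + 38·3 = 2038
Q: 258·2 + 257·1 + 46·1 + 122·2 + 38·0 = 1063
S: 258·1 + 257·0 + 46·4 + 122·3 + 38·1 = 846
R has the highest Borda score (2038).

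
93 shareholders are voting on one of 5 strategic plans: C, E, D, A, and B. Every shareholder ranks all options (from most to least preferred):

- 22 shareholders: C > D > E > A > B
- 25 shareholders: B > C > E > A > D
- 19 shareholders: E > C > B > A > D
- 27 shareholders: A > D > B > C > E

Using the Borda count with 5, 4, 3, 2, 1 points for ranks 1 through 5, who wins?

C

C: 22·5 + 25·4 + 19·4 + 27·2 = 340
E: 22·3 + 25·3 + 19·5 + 27·1 = 263
D: 22·4 + 25·1 + 19·1 + 27·4 = 240
A: 22·2 + 25·2 + 19·2 + 27·5 = 267
B: 22·1 + 25·5 + 19·3 + 27·3 = 285
C has the highest Borda score (340).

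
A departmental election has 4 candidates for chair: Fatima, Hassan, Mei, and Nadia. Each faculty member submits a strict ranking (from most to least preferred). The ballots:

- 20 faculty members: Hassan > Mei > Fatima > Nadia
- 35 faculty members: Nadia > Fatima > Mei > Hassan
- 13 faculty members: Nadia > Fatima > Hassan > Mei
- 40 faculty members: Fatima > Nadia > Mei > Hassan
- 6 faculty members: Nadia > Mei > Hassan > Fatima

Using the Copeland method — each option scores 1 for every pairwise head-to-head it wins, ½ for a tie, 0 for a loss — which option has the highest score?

Fatima

Fatima: beats Hassan, Mei, and Nadia → score 3.
Hassan: loses to Fatima, Mei, and Nadia → score 0.
Mei: beats Hassan; loses to Fatima and Nadia → score 1.
Nadia: beats Hassan and Mei; loses to Fatima → score 2.
Fatima has the best pairwise record.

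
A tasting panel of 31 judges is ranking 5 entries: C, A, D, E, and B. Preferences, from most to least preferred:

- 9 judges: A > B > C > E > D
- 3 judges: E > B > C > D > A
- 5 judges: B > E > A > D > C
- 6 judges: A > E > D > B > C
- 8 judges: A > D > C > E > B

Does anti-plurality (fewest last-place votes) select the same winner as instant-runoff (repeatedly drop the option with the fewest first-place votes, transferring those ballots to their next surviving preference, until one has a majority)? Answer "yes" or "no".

no

Anti-plurality — last-place votes: C 11, A 3, D 9, E 0, B 8. Winner: E.
Instant-runoff — R1 C 0, A 23, D 0, E 3, B 5 (A winner). Winner: A.
The two methods disagree.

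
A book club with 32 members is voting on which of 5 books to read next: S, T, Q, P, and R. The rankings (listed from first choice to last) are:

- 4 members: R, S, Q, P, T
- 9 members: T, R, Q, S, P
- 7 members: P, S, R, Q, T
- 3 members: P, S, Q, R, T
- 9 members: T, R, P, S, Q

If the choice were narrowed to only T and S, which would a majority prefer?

Voters preferring T to S: 18; preferring S to T: 14.
T wins the head-to-head.

T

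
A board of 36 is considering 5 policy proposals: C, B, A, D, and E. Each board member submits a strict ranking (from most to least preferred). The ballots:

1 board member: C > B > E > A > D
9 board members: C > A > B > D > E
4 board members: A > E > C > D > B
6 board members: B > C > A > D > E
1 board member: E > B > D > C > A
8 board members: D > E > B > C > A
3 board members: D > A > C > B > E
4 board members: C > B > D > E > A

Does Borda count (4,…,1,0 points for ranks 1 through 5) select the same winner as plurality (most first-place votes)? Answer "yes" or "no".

Borda — scores: C 97, B 79, A 65, D 73, E 46. Winner: C.
Plurality — first-place votes: C 14, B 6, A 4, D 11, E 1. Winner: C.
The two methods agree.

yes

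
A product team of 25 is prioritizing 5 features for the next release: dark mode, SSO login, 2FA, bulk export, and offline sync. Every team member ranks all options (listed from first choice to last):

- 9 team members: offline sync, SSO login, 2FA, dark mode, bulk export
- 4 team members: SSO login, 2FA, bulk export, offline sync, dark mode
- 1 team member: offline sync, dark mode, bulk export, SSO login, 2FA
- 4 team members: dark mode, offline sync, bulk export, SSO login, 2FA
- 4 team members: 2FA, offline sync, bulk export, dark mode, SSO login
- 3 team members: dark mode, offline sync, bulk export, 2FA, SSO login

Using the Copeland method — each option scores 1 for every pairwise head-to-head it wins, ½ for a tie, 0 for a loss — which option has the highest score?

dark mode: beats bulk export; loses to SSO login, 2FA, and offline sync → score 1.
SSO login: beats dark mode, 2FA, and bulk export; loses to offline sync → score 3.
2FA: beats dark mode and bulk export; loses to SSO login and offline sync → score 2.
bulk export: loses to dark mode, SSO login, 2FA, and offline sync → score 0.
offline sync: beats dark mode, SSO login, 2FA, and bulk export → score 4.
offline sync has the best pairwise record.

offline sync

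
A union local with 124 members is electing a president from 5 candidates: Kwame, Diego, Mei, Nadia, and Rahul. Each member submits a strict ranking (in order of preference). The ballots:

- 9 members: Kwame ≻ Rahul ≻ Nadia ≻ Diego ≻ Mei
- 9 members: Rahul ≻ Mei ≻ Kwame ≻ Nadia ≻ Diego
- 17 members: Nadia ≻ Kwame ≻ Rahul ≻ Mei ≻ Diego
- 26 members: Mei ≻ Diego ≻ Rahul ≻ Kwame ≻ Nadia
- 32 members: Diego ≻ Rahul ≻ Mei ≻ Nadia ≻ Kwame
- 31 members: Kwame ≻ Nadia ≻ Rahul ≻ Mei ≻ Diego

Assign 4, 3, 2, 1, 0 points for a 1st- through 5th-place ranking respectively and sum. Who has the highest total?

Rahul

Kwame: 9·4 + 9·2 + 17·3 + 26·1 + 32·0 + 31·4 = 255
Diego: 9·1 + 9·0 + 17·0 + 26·3 + 32·4 + 31·0 = 215
Mei: 9·0 + 9·3 + 17·1 + 26·4 + 32·2 + 31·1 = 243
Nadia: 9·2 + 9·1 + 17·4 + 26·0 + 32·1 + 31·3 = 220
Rahul: 9·3 + 9·4 + 17·2 + 26·2 + 32·3 + 31·2 = 307
Rahul has the highest Borda score (307).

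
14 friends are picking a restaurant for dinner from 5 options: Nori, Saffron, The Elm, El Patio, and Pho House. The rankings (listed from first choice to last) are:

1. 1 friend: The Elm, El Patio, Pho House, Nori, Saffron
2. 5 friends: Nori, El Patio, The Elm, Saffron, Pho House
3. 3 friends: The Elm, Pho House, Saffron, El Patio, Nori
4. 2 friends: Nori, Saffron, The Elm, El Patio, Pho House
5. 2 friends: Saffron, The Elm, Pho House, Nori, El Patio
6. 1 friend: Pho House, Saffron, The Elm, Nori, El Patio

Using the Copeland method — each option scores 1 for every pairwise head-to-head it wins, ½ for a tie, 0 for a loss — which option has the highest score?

The Elm

Nori: beats Saffron and El Patio; ties The Elm and Pho House → score 3.
Saffron: beats El Patio and Pho House; loses to Nori and The Elm → score 2.
The Elm: beats Saffron, El Patio, and Pho House; ties Nori → score 3.5.
El Patio: beats Pho House; loses to Nori, Saffron, and The Elm → score 1.
Pho House: ties Nori; loses to Saffron, The Elm, and El Patio → score 0.5.
The Elm has the best pairwise record.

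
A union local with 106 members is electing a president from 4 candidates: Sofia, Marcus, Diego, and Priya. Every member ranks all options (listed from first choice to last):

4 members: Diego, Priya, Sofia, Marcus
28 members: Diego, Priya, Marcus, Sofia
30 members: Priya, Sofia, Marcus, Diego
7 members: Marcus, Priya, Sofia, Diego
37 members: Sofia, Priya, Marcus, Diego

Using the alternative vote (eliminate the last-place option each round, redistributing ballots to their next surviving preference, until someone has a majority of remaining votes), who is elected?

Priya

Round 1: Sofia 37, Marcus 7, Diego 32, Priya 30. Eliminate Marcus.
Round 2: Sofia 37, Diego 32, Priya 37. Eliminate Diego.
Round 3: Sofia 37, Priya 69. Priya has a majority.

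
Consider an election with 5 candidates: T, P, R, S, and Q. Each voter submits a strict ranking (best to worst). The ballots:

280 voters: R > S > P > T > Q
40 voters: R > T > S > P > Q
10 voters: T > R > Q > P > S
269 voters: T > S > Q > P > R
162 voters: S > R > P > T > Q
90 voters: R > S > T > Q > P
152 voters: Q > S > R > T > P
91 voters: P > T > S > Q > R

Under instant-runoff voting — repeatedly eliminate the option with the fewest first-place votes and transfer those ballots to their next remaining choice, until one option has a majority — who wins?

Round 1: T 279, P 91, R 410, S 162, Q 152. Eliminate P.
Round 2: T 370, R 410, S 162, Q 152. Eliminate Q.
Round 3: T 370, R 410, S 314. Eliminate S.
Round 4: T 370, R 724. R has a majority.

R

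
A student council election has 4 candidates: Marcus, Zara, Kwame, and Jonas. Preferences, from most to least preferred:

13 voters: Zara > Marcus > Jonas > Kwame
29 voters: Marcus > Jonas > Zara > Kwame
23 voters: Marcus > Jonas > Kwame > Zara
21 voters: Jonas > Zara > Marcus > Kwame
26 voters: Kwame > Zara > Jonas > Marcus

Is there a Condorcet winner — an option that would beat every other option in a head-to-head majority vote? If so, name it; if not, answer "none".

Checking pairwise contests:
Zara beats Marcus 60–52.
Jonas beats Zara 73–39.
Marcus beats Kwame 86–26.
Marcus beats Jonas 65–47.
Every option loses at least one head-to-head, so there is no Condorcet winner.

none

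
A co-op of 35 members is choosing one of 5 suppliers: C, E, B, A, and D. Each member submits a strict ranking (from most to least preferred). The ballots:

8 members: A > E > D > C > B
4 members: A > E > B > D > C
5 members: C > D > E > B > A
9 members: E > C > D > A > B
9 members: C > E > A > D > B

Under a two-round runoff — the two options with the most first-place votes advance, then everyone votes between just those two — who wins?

C

Round 1 first-place votes: C 14, E 9, B 0, A 12, D 0.
C and A advance.
Runoff: C is preferred to A by 23 voters; A by 12.
C wins the runoff.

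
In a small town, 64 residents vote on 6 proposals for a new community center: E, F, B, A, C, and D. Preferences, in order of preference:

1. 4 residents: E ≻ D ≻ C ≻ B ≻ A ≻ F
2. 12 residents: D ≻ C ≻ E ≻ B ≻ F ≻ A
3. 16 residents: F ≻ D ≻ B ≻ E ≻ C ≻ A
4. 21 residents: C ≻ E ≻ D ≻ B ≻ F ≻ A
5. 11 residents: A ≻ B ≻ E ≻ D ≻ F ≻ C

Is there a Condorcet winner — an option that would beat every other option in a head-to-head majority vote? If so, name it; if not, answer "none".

none

Checking pairwise contests:
C beats E 33–31.
E beats F 48–16.
E beats B 37–27.
E beats A 53–11.
D beats C 43–21.
E beats D 36–28.
Every option loses at least one head-to-head, so there is no Condorcet winner.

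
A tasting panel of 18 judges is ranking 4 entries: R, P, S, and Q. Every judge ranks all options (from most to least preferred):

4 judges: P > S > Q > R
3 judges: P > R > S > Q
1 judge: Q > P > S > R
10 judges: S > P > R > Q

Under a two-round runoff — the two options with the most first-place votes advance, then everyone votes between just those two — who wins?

S

Round 1 first-place votes: R 0, P 7, S 10, Q 1.
S and P advance.
Runoff: S is preferred to P by 10 voters; P by 8.
S wins the runoff.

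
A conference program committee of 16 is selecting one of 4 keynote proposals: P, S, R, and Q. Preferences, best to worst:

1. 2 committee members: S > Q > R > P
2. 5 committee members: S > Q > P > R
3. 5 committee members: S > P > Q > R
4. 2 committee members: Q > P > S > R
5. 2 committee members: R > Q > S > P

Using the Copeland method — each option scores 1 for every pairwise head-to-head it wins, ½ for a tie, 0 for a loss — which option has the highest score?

P: beats R; loses to S and Q → score 1.
S: beats P, R, and Q → score 3.
R: loses to P, S, and Q → score 0.
Q: beats P and R; loses to S → score 2.
S has the best pairwise record.

S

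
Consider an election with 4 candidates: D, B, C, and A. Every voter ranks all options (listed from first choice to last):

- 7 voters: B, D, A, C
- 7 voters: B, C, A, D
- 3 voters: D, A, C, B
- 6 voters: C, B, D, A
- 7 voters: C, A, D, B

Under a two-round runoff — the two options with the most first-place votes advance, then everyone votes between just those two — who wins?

Round 1 first-place votes: D 3, B 14, C 13, A 0.
B and C advance.
Runoff: B is preferred to C by 14 voters; C by 16.
C wins the runoff.

C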